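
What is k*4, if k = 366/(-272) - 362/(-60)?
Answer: 9563/510 ≈ 18.751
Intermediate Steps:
k = 9563/2040 (k = 366*(-1/272) - 362*(-1/60) = -183/136 + 181/30 = 9563/2040 ≈ 4.6877)
k*4 = (9563/2040)*4 = 9563/510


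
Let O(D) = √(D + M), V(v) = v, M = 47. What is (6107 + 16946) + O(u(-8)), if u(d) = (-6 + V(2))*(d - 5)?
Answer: 23053 + 3*√11 ≈ 23063.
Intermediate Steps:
u(d) = 20 - 4*d (u(d) = (-6 + 2)*(d - 5) = -4*(-5 + d) = 20 - 4*d)
O(D) = √(47 + D) (O(D) = √(D + 47) = √(47 + D))
(6107 + 16946) + O(u(-8)) = (6107 + 16946) + √(47 + (20 - 4*(-8))) = 23053 + √(47 + (20 + 32)) = 23053 + √(47 + 52) = 23053 + √99 = 23053 + 3*√11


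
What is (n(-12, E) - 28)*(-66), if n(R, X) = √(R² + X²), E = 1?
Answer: 1848 - 66*√145 ≈ 1053.3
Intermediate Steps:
(n(-12, E) - 28)*(-66) = (√((-12)² + 1²) - 28)*(-66) = (√(144 + 1) - 28)*(-66) = (√145 - 28)*(-66) = (-28 + √145)*(-66) = 1848 - 66*√145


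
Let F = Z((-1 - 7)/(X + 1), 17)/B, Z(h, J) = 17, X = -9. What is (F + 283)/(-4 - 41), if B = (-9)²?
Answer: -4588/729 ≈ -6.2935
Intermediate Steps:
B = 81
F = 17/81 ≈ 0.20988
(F + 283)/(-4 - 41) = (17/81 + 283)/(-4 - 41) = (22940/81)/(-45) = (22940/81)*(-1/45) = -4588/729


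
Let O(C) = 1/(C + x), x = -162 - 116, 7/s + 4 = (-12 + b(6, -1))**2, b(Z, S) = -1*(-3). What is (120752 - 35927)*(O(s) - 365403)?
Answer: -31584220666050/1019 ≈ -3.0995e+10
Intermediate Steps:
b(Z, S) = 3
s = 1/11 (s = 7/(-4 + (-12 + 3)**2) = 7/(-4 + (-9)**2) = 7/(-4 + 81) = 7/77 = 7*(1/77) = 1/11 ≈ 0.090909)
x = -278
O(C) = 1/(-278 + C) (O(C) = 1/(C - 278) = 1/(-278 + C))
(120752 - 35927)*(O(s) - 365403) = (120752 - 35927)*(1/(-278 + 1/11) - 365403) = 84825*(1/(-3057/11) - 365403) = 84825*(-11/3057 - 365403) = 84825*(-1117036982/3057) = -31584220666050/1019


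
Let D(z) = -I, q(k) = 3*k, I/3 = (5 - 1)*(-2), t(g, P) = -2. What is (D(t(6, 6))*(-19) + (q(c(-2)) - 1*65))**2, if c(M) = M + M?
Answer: 284089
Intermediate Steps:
c(M) = 2*M
I = -24 (I = 3*((5 - 1)*(-2)) = 3*(4*(-2)) = 3*(-8) = -24)
D(z) = 24 (D(z) = -1*(-24) = 24)
(D(t(6, 6))*(-19) + (q(c(-2)) - 1*65))**2 = (24*(-19) + (3*(2*(-2)) - 1*65))**2 = (-456 + (3*(-4) - 65))**2 = (-456 + (-12 - 65))**2 = (-456 - 77)**2 = (-533)**2 = 284089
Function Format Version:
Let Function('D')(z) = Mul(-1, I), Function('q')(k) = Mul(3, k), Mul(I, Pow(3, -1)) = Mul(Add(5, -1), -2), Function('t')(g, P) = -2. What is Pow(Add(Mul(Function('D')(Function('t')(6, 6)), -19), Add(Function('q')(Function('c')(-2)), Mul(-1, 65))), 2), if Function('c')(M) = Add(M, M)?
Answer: 284089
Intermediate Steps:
Function('c')(M) = Mul(2, M)
I = -24 (I = Mul(3, Mul(Add(5, -1), -2)) = Mul(3, Mul(4, -2)) = Mul(3, -8) = -24)
Function('D')(z) = 24 (Function('D')(z) = Mul(-1, -24) = 24)
Pow(Add(Mul(Function('D')(Function('t')(6, 6)), -19), Add(Function('q')(Function('c')(-2)), Mul(-1, 65))), 2) = Pow(Add(Mul(24, -19), Add(Mul(3, Mul(2, -2)), Mul(-1, 65))), 2) = Pow(Add(-456, Add(Mul(3, -4), -65)), 2) = Pow(Add(-456, Add(-12, -65)), 2) = Pow(Add(-456, -77), 2) = Pow(-533, 2) = 284089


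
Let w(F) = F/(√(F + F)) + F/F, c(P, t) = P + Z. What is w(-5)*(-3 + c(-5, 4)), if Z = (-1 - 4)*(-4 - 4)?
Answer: 32 + 16*I*√10 ≈ 32.0 + 50.596*I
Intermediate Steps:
Z = 40 (Z = -5*(-8) = 40)
c(P, t) = 40 + P (c(P, t) = P + 40 = 40 + P)
w(F) = 1 + √2*√F/2 (w(F) = F/(√(2*F)) + 1 = F/((√2*√F)) + 1 = F*(√2/(2*√F)) + 1 = √2*√F/2 + 1 = 1 + √2*√F/2)
w(-5)*(-3 + c(-5, 4)) = (1 + √2*√(-5)/2)*(-3 + (40 - 5)) = (1 + √2*(I*√5)/2)*(-3 + 35) = (1 + I*√10/2)*32 = 32 + 16*I*√10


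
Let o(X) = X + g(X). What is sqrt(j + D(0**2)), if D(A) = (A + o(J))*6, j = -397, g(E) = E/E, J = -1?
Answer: I*sqrt(397) ≈ 19.925*I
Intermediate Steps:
g(E) = 1
o(X) = 1 + X (o(X) = X + 1 = 1 + X)
D(A) = 6*A (D(A) = (A + (1 - 1))*6 = (A + 0)*6 = A*6 = 6*A)
sqrt(j + D(0**2)) = sqrt(-397 + 6*0**2) = sqrt(-397 + 6*0) = sqrt(-397 + 0) = sqrt(-397) = I*sqrt(397)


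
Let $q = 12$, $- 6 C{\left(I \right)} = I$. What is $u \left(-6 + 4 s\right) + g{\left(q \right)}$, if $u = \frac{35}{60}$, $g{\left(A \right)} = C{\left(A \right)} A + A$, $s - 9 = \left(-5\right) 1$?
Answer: $- \frac{37}{6} \approx -6.1667$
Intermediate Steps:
$s = 4$ ($s = 9 - 5 = 4$)
$C{\left(I \right)} = - \frac{I}{6}$
$g{\left(A \right)} = A - \frac{A^{2}}{6}$ ($g{\left(A \right)} = - \frac{A}{6} A + A = - \frac{A^{2}}{6} + A = A - \frac{A^{2}}{6}$)
$u = \frac{7}{12}$ ($u = 35 \cdot \frac{1}{60} = \frac{7}{12} \approx 0.58333$)
$u \left(-6 + 4 s\right) + g{\left(q \right)} = \frac{7 \left(-6 + 4 \cdot 4\right)}{12} + \frac{1}{6} \cdot 12 \left(6 - 12\right) = \frac{7 \left(-6 + 16\right)}{12} + \frac{1}{6} \cdot 12 \left(6 - 12\right) = \frac{7}{12} \cdot 10 + \frac{1}{6} \cdot 12 \left(-6\right) = \frac{35}{6} - 12 = - \frac{37}{6}$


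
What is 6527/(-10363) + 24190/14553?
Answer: 155693539/150812739 ≈ 1.0324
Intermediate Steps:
6527/(-10363) + 24190/14553 = 6527*(-1/10363) + 24190*(1/14553) = -6527/10363 + 24190/14553 = 155693539/150812739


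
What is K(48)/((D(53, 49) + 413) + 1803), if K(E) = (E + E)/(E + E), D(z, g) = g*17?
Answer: 1/3049 ≈ 0.00032798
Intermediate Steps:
D(z, g) = 17*g
K(E) = 1 (K(E) = (2*E)/((2*E)) = (2*E)*(1/(2*E)) = 1)
K(48)/((D(53, 49) + 413) + 1803) = 1/((17*49 + 413) + 1803) = 1/((833 + 413) + 1803) = 1/(1246 + 1803) = 1/3049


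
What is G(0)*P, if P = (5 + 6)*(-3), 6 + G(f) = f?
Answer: 198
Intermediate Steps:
G(f) = -6 + f
P = -33 (P = 11*(-3) = -33)
G(0)*P = (-6 + 0)*(-33) = -6*(-33) = 198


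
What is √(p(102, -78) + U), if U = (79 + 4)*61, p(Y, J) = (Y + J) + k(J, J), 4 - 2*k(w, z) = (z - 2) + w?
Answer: 4*√323 ≈ 71.889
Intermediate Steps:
k(w, z) = 3 - w/2 - z/2 (k(w, z) = 2 - ((z - 2) + w)/2 = 2 - ((-2 + z) + w)/2 = 2 - (-2 + w + z)/2 = 2 + (1 - w/2 - z/2) = 3 - w/2 - z/2)
p(Y, J) = 3 + Y (p(Y, J) = (Y + J) + (3 - J/2 - J/2) = (J + Y) + (3 - J) = 3 + Y)
U = 5063 (U = 83*61 = 5063)
√(p(102, -78) + U) = √((3 + 102) + 5063) = √(105 + 5063) = √5168 = 4*√323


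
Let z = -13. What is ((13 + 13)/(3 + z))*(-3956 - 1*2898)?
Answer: 89102/5 ≈ 17820.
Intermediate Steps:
((13 + 13)/(3 + z))*(-3956 - 1*2898) = ((13 + 13)/(3 - 13))*(-3956 - 1*2898) = (26/(-10))*(-3956 - 2898) = (26*(-⅒))*(-6854) = -13/5*(-6854) = 89102/5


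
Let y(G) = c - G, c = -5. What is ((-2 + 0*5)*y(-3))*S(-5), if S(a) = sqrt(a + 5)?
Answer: 0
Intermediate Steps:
y(G) = -5 - G
S(a) = sqrt(5 + a)
((-2 + 0*5)*y(-3))*S(-5) = ((-2 + 0*5)*(-5 - 1*(-3)))*sqrt(5 - 5) = ((-2 + 0)*(-5 + 3))*sqrt(0) = -2*(-2)*0 = 4*0 = 0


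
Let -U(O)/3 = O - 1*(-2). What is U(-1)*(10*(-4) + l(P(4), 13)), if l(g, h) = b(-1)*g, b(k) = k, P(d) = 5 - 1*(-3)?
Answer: 144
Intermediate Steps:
P(d) = 8 (P(d) = 5 + 3 = 8)
l(g, h) = -g
U(O) = -6 - 3*O (U(O) = -3*(O - 1*(-2)) = -3*(O + 2) = -3*(2 + O) = -6 - 3*O)
U(-1)*(10*(-4) + l(P(4), 13)) = (-6 - 3*(-1))*(10*(-4) - 1*8) = (-6 + 3)*(-40 - 8) = -3*(-48) = 144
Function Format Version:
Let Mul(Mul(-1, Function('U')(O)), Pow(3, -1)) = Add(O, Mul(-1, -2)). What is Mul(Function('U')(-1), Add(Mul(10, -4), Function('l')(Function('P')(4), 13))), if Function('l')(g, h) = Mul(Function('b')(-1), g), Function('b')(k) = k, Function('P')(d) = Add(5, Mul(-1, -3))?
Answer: 144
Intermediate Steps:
Function('P')(d) = 8 (Function('P')(d) = Add(5, 3) = 8)
Function('l')(g, h) = Mul(-1, g)
Function('U')(O) = Add(-6, Mul(-3, O)) (Function('U')(O) = Mul(-3, Add(O, Mul(-1, -2))) = Mul(-3, Add(O, 2)) = Mul(-3, Add(2, O)) = Add(-6, Mul(-3, O)))
Mul(Function('U')(-1), Add(Mul(10, -4), Function('l')(Function('P')(4), 13))) = Mul(Add(-6, Mul(-3, -1)), Add(Mul(10, -4), Mul(-1, 8))) = Mul(Add(-6, 3), Add(-40, -8)) = Mul(-3, -48) = 144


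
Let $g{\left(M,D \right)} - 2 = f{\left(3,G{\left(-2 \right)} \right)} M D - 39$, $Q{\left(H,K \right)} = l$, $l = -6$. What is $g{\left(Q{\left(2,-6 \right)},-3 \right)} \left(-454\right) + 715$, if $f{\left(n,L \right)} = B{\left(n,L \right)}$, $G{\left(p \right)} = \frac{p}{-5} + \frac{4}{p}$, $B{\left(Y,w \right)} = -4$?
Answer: $50201$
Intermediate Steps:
$G{\left(p \right)} = \frac{4}{p} - \frac{p}{5}$ ($G{\left(p \right)} = p \left(- \frac{1}{5}\right) + \frac{4}{p} = - \frac{p}{5} + \frac{4}{p} = \frac{4}{p} - \frac{p}{5}$)
$f{\left(n,L \right)} = -4$
$Q{\left(H,K \right)} = -6$
$g{\left(M,D \right)} = -37 - 4 D M$ ($g{\left(M,D \right)} = 2 + \left(- 4 M D - 39\right) = 2 - \left(39 + 4 D M\right) = -37 - 4 D M$)
$g{\left(Q{\left(2,-6 \right)},-3 \right)} \left(-454\right) + 715 = \left(-37 - \left(-12\right) \left(-6\right)\right) \left(-454\right) + 715 = \left(-37 - 72\right) \left(-454\right) + 715 = \left(-109\right) \left(-454\right) + 715 = 49486 + 715 = 50201$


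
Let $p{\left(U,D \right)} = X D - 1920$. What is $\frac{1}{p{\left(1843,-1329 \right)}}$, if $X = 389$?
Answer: $- \frac{1}{518901} \approx -1.9272 \cdot 10^{-6}$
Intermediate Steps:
$p{\left(U,D \right)} = -1920 + 389 D$ ($p{\left(U,D \right)} = 389 D - 1920 = -1920 + 389 D$)
$\frac{1}{p{\left(1843,-1329 \right)}} = \frac{1}{-1920 + 389 \left(-1329\right)} = \frac{1}{-1920 - 516981} = \frac{1}{-518901} = - \frac{1}{518901}$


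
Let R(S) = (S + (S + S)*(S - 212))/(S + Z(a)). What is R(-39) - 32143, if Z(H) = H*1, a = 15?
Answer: -263657/8 ≈ -32957.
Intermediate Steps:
Z(H) = H
R(S) = (S + 2*S*(-212 + S))/(15 + S) (R(S) = (S + (S + S)*(S - 212))/(S + 15) = (S + (2*S)*(-212 + S))/(15 + S) = (S + 2*S*(-212 + S))/(15 + S))
R(-39) - 32143 = -39*(-423 + 2*(-39))/(15 - 39) - 32143 = -39*(-423 - 78)/(-24) - 32143 = -39*(-1/24)*(-501) - 32143 = -6513/8 - 32143 = -263657/8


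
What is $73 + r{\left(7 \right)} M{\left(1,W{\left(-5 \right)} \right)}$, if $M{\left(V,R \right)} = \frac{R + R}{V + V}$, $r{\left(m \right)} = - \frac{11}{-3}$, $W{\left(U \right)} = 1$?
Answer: $\frac{230}{3} \approx 76.667$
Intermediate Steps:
$r{\left(m \right)} = \frac{11}{3}$ ($r{\left(m \right)} = \left(-11\right) \left(- \frac{1}{3}\right) = \frac{11}{3}$)
$M{\left(V,R \right)} = \frac{R}{V}$ ($M{\left(V,R \right)} = \frac{2 R}{2 V} = 2 R \frac{1}{2 V} = \frac{R}{V}$)
$73 + r{\left(7 \right)} M{\left(1,W{\left(-5 \right)} \right)} = 73 + \frac{11 \cdot 1 \cdot 1^{-1}}{3} = 73 + \frac{11 \cdot 1 \cdot 1}{3} = 73 + \frac{11}{3} \cdot 1 = 73 + \frac{11}{3} = \frac{230}{3}$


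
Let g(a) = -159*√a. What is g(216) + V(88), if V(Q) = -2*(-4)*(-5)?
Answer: -40 - 954*√6 ≈ -2376.8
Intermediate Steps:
V(Q) = -40 (V(Q) = 8*(-5) = -40)
g(216) + V(88) = -954*√6 - 40 = -40 - 954*√6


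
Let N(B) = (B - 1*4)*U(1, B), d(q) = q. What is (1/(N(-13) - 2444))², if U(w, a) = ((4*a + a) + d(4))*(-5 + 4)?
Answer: 1/12117361 ≈ 8.2526e-8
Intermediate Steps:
U(w, a) = -4 - 5*a (U(w, a) = ((4*a + a) + 4)*(-5 + 4) = (5*a + 4)*(-1) = (4 + 5*a)*(-1) = -4 - 5*a)
N(B) = (-4 + B)*(-4 - 5*B) (N(B) = (B - 1*4)*(-4 - 5*B) = (B - 4)*(-4 - 5*B) = (-4 + B)*(-4 - 5*B))
(1/(N(-13) - 2444))² = (1/(-(-4 - 13)*(4 + 5*(-13)) - 2444))² = (1/(-1*(-17)*(4 - 65) - 2444))² = (1/(-1*(-17)*(-61) - 2444))² = (1/(-1037 - 2444))² = (1/(-3481))² = (-1/3481)² = 1/12117361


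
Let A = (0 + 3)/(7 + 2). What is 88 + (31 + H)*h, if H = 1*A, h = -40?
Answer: -3496/3 ≈ -1165.3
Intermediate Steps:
A = ⅓ (A = 3/9 = 3*(⅑) = ⅓ ≈ 0.33333)
H = ⅓ (H = 1*(⅓) = ⅓ ≈ 0.33333)
88 + (31 + H)*h = 88 + (31 + ⅓)*(-40) = 88 + (94/3)*(-40) = 88 - 3760/3 = -3496/3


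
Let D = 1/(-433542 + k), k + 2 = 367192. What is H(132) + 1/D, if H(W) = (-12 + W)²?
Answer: -51952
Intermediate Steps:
k = 367190 (k = -2 + 367192 = 367190)
D = -1/66352 (D = 1/(-433542 + 367190) = 1/(-66352) = -1/66352 ≈ -1.5071e-5)
H(132) + 1/D = (-12 + 132)² + 1/(-1/66352) = 120² - 66352 = 14400 - 66352 = -51952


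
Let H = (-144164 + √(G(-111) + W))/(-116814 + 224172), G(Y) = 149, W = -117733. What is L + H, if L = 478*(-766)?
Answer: -19654530574/53679 + 2*I*√7349/53679 ≈ -3.6615e+5 + 0.003194*I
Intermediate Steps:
L = -366148
H = -72082/53679 + 2*I*√7349/53679 (H = (-144164 + √(149 - 117733))/(-116814 + 224172) = (-144164 + √(-117584))/107358 = (-144164 + 4*I*√7349)*(1/107358) = -72082/53679 + 2*I*√7349/53679 ≈ -1.3428 + 0.003194*I)
L + H = -366148 + (-72082/53679 + 2*I*√7349/53679) = -19654530574/53679 + 2*I*√7349/53679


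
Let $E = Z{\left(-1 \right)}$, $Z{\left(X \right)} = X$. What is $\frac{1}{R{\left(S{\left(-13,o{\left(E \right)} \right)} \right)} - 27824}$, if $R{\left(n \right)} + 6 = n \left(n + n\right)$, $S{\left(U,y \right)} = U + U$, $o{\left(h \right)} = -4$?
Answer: $- \frac{1}{26478} \approx -3.7767 \cdot 10^{-5}$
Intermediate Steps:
$E = -1$
$S{\left(U,y \right)} = 2 U$
$R{\left(n \right)} = -6 + 2 n^{2}$ ($R{\left(n \right)} = -6 + n \left(n + n\right) = -6 + n 2 n = -6 + 2 n^{2}$)
$\frac{1}{R{\left(S{\left(-13,o{\left(E \right)} \right)} \right)} - 27824} = \frac{1}{\left(-6 + 2 \left(2 \left(-13\right)\right)^{2}\right) - 27824} = \frac{1}{\left(-6 + 2 \left(-26\right)^{2}\right) - 27824} = \frac{1}{\left(-6 + 2 \cdot 676\right) - 27824} = \frac{1}{\left(-6 + 1352\right) - 27824} = \frac{1}{1346 - 27824} = \frac{1}{-26478} = - \frac{1}{26478}$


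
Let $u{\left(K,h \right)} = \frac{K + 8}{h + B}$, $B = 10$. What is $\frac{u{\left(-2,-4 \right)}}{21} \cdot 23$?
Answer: $\frac{23}{21} \approx 1.0952$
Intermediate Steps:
$u{\left(K,h \right)} = \frac{8 + K}{10 + h}$ ($u{\left(K,h \right)} = \frac{K + 8}{h + 10} = \frac{8 + K}{10 + h}$)
$\frac{u{\left(-2,-4 \right)}}{21} \cdot 23 = \frac{\frac{1}{10 - 4} \left(8 - 2\right)}{21} \cdot 23 = \frac{1}{6} \cdot 6 \cdot \frac{1}{21} \cdot 23 = 1 \cdot \frac{1}{21} \cdot 23 = \frac{1}{21} \cdot 23 = \frac{23}{21}$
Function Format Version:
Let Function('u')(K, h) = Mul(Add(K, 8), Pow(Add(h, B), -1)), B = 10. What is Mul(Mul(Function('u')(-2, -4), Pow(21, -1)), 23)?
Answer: Rational(23, 21) ≈ 1.0952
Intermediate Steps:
Function('u')(K, h) = Mul(Pow(Add(10, h), -1), Add(8, K)) (Function('u')(K, h) = Mul(Add(K, 8), Pow(Add(h, 10), -1)) = Mul(Add(8, K), Pow(Add(10, h), -1)) = Mul(Pow(Add(10, h), -1), Add(8, K)))
Mul(Mul(Function('u')(-2, -4), Pow(21, -1)), 23) = Mul(Mul(Mul(Pow(Add(10, -4), -1), Add(8, -2)), Pow(21, -1)), 23) = Mul(Mul(Mul(Pow(6, -1), 6), Rational(1, 21)), 23) = Mul(Mul(Mul(Rational(1, 6), 6), Rational(1, 21)), 23) = Mul(Mul(1, Rational(1, 21)), 23) = Mul(Rational(1, 21), 23) = Rational(23, 21)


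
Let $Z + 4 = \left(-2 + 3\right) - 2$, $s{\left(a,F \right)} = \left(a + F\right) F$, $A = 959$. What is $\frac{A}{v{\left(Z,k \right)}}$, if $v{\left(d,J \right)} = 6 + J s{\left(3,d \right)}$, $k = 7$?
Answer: $\frac{959}{76} \approx 12.618$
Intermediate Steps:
$s{\left(a,F \right)} = F \left(F + a\right)$ ($s{\left(a,F \right)} = \left(F + a\right) F = F \left(F + a\right)$)
$Z = -5$ ($Z = -4 + \left(\left(-2 + 3\right) - 2\right) = -4 + \left(1 - 2\right) = -4 - 1 = -5$)
$v{\left(d,J \right)} = 6 + J d \left(3 + d\right)$ ($v{\left(d,J \right)} = 6 + J d \left(d + 3\right) = 6 + J d \left(3 + d\right)$)
$\frac{A}{v{\left(Z,k \right)}} = \frac{959}{6 + 7 \left(-5\right) \left(3 - 5\right)} = \frac{959}{6 + 7 \left(-5\right) \left(-2\right)} = \frac{959}{6 + 70} = \frac{959}{76}$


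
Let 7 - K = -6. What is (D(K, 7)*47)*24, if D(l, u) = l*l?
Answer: 190632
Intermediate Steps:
K = 13 (K = 7 - 1*(-6) = 7 + 6 = 13)
D(l, u) = l²
(D(K, 7)*47)*24 = (13²*47)*24 = (169*47)*24 = 7943*24 = 190632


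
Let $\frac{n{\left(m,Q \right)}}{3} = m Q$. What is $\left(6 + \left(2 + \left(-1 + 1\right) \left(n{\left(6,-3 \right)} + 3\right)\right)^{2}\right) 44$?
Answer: $440$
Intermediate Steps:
$n{\left(m,Q \right)} = 3 Q m$ ($n{\left(m,Q \right)} = 3 m Q = 3 Q m$)
$\left(6 + \left(2 + \left(-1 + 1\right) \left(n{\left(6,-3 \right)} + 3\right)\right)^{2}\right) 44 = \left(6 + \left(2 + \left(-1 + 1\right) \left(3 \left(-3\right) 6 + 3\right)\right)^{2}\right) 44 = \left(6 + \left(2 + 0 \left(-54 + 3\right)\right)^{2}\right) 44 = \left(6 + \left(2 + 0 \left(-51\right)\right)^{2}\right) 44 = \left(6 + \left(2 + 0\right)^{2}\right) 44 = \left(6 + 2^{2}\right) 44 = \left(6 + 4\right) 44 = 10 \cdot 44 = 440$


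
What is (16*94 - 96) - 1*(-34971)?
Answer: 36379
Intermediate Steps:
(16*94 - 96) - 1*(-34971) = (1504 - 96) + 34971 = 1408 + 34971 = 36379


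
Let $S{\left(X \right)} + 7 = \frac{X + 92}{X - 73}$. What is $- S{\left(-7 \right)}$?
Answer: $\frac{129}{16} \approx 8.0625$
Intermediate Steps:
$S{\left(X \right)} = -7 + \frac{92 + X}{-73 + X}$ ($S{\left(X \right)} = -7 + \frac{X + 92}{X - 73} = -7 + \frac{92 + X}{-73 + X}$)
$- S{\left(-7 \right)} = - \frac{3 \left(201 - -14\right)}{-73 - 7} = - \frac{3 \left(201 + 14\right)}{-80} = - \frac{3 \left(-1\right) 215}{80} = \left(-1\right) \left(- \frac{129}{16}\right) = \frac{129}{16}$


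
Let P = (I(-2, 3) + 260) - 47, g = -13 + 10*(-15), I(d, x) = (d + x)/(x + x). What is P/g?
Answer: -1279/978 ≈ -1.3078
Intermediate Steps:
I(d, x) = (d + x)/(2*x) (I(d, x) = (d + x)/((2*x)) = (d + x)*(1/(2*x)) = (d + x)/(2*x))
g = -163 (g = -13 - 150 = -163)
P = 1279/6 (P = ((½)*(-2 + 3)/3 + 260) - 47 = ((½)*(⅓)*1 + 260) - 47 = (⅙ + 260) - 47 = 1561/6 - 47 = 1279/6 ≈ 213.17)
P/g = (1279/6)/(-163) = (1279/6)*(-1/163) = -1279/978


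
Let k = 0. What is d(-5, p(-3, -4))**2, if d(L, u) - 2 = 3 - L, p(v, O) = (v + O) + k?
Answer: 100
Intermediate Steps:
p(v, O) = O + v (p(v, O) = (v + O) + 0 = (O + v) + 0 = O + v)
d(L, u) = 5 - L (d(L, u) = 2 + (3 - L) = 5 - L)
d(-5, p(-3, -4))**2 = (5 - 1*(-5))**2 = (5 + 5)**2 = 10**2 = 100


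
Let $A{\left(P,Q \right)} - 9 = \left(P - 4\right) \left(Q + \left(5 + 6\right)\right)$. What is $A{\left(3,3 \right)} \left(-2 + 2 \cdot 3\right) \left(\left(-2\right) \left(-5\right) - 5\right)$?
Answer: $-100$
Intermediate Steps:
$A{\left(P,Q \right)} = 9 + \left(-4 + P\right) \left(11 + Q\right)$ ($A{\left(P,Q \right)} = 9 + \left(P - 4\right) \left(Q + \left(5 + 6\right)\right) = 9 + \left(P - 4\right) \left(Q + 11\right) = 9 + \left(-4 + P\right) \left(11 + Q\right)$)
$A{\left(3,3 \right)} \left(-2 + 2 \cdot 3\right) \left(\left(-2\right) \left(-5\right) - 5\right) = \left(-35 - 12 + 11 \cdot 3 + 3 \cdot 3\right) \left(-2 + 2 \cdot 3\right) \left(\left(-2\right) \left(-5\right) - 5\right) = \left(-35 - 12 + 33 + 9\right) \left(-2 + 6\right) \left(10 - 5\right) = \left(-5\right) 4 \cdot 5 = \left(-20\right) 5 = -100$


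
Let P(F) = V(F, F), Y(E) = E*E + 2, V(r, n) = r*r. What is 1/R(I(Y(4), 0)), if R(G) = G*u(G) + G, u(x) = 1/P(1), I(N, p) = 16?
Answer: 1/32 ≈ 0.031250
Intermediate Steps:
V(r, n) = r**2
Y(E) = 2 + E**2 (Y(E) = E**2 + 2 = 2 + E**2)
P(F) = F**2
u(x) = 1 (u(x) = 1/(1**2) = 1/1 = 1)
R(G) = 2*G (R(G) = G*1 + G = G + G = 2*G)
1/R(I(Y(4), 0)) = 1/(2*16) = 1/32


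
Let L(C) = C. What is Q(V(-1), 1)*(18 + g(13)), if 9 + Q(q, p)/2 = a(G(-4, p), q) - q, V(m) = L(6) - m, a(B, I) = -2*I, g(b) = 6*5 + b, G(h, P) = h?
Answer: -3660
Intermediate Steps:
g(b) = 30 + b
V(m) = 6 - m
Q(q, p) = -18 - 6*q (Q(q, p) = -18 + 2*(-2*q - q) = -18 + 2*(-3*q) = -18 - 6*q)
Q(V(-1), 1)*(18 + g(13)) = (-18 - 6*(6 - 1*(-1)))*(18 + (30 + 13)) = (-18 - 6*(6 + 1))*(18 + 43) = (-18 - 6*7)*61 = (-18 - 42)*61 = -60*61 = -3660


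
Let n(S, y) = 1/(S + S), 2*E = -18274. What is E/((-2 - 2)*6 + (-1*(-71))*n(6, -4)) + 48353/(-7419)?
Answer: 802956235/1609923 ≈ 498.75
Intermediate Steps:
E = -9137 (E = (½)*(-18274) = -9137)
n(S, y) = 1/(2*S)
E/((-2 - 2)*6 + (-1*(-71))*n(6, -4)) + 48353/(-7419) = -9137/((-2 - 2)*6 + (-1*(-71))*((½)/6)) + 48353/(-7419) = -9137/(-4*6 + 71*((½)*(⅙))) + 48353*(-1/7419) = -9137/(-24 + 71*(1/12)) - 48353/7419 = -9137/(-24 + 71/12) - 48353/7419 = -9137/(-217/12) - 48353/7419 = -9137*(-12/217) - 48353/7419 = 109644/217 - 48353/7419 = 802956235/1609923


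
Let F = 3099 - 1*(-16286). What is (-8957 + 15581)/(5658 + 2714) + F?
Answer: 1764107/91 ≈ 19386.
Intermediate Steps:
F = 19385 (F = 3099 + 16286 = 19385)
(-8957 + 15581)/(5658 + 2714) + F = (-8957 + 15581)/(5658 + 2714) + 19385 = 6624/8372 + 19385 = 6624*(1/8372) + 19385 = 72/91 + 19385 = 1764107/91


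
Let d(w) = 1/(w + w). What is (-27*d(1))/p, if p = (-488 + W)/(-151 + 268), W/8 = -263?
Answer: 39/64 ≈ 0.60938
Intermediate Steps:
d(w) = 1/(2*w)
W = -2104 (W = 8*(-263) = -2104)
p = -288/13 (p = (-488 - 2104)/(-151 + 268) = -2592/117 = -2592*1/117 = -288/13 ≈ -22.154)
(-27*d(1))/p = (-27/(2*1))/(-288/13) = -27/2*(-13/288) = 39/64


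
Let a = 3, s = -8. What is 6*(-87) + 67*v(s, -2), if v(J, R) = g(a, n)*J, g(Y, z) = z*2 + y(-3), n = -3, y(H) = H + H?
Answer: 5910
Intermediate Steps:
y(H) = 2*H
g(Y, z) = -6 + 2*z (g(Y, z) = z*2 + 2*(-3) = 2*z - 6 = -6 + 2*z)
v(J, R) = -12*J (v(J, R) = (-6 + 2*(-3))*J = (-6 - 6)*J = -12*J)
6*(-87) + 67*v(s, -2) = 6*(-87) + 67*(-12*(-8)) = -522 + 67*96 = -522 + 6432 = 5910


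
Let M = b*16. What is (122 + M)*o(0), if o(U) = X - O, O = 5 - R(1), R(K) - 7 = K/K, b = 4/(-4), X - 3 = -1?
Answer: 530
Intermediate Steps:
X = 2 (X = 3 - 1 = 2)
b = -1 (b = 4*(-¼) = -1)
R(K) = 8 (R(K) = 7 + K/K = 7 + 1 = 8)
O = -3 (O = 5 - 1*8 = 5 - 8 = -3)
o(U) = 5 (o(U) = 2 - 1*(-3) = 2 + 3 = 5)
M = -16 (M = -1*16 = -16)
(122 + M)*o(0) = (122 - 16)*5 = 106*5 = 530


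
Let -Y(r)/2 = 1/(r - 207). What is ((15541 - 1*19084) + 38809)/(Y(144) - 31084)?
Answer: -1110879/979145 ≈ -1.1345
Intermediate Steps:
Y(r) = -2/(-207 + r) (Y(r) = -2/(r - 207) = -2/(-207 + r))
((15541 - 1*19084) + 38809)/(Y(144) - 31084) = ((15541 - 1*19084) + 38809)/(-2/(-207 + 144) - 31084) = ((15541 - 19084) + 38809)/(-2/(-63) - 31084) = (-3543 + 38809)/(-2*(-1/63) - 31084) = 35266/(2/63 - 31084) = 35266/(-1958290/63) = 35266*(-63/1958290) = -1110879/979145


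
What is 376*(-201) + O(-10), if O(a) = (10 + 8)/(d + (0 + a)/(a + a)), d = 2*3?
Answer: -982452/13 ≈ -75573.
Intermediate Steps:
d = 6
O(a) = 36/13 (O(a) = (10 + 8)/(6 + (0 + a)/(a + a)) = 18/(6 + a/((2*a))) = 18/(6 + a*(1/(2*a))) = 18/(6 + 1/2) = 18/(13/2) = 18*(2/13) = 36/13)
376*(-201) + O(-10) = 376*(-201) + 36/13 = -75576 + 36/13 = -982452/13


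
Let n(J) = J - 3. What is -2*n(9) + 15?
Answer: 3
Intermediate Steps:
n(J) = -3 + J
-2*n(9) + 15 = -2*(-3 + 9) + 15 = -2*6 + 15 = -12 + 15 = 3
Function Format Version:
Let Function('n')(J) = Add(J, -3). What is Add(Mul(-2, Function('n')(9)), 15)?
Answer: 3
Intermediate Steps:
Function('n')(J) = Add(-3, J)
Add(Mul(-2, Function('n')(9)), 15) = Add(Mul(-2, Add(-3, 9)), 15) = Add(Mul(-2, 6), 15) = Add(-12, 15) = 3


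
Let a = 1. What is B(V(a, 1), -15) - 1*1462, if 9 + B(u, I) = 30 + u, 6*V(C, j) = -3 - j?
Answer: -4325/3 ≈ -1441.7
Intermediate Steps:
V(C, j) = -½ - j/6 (V(C, j) = (-3 - j)/6 = -½ - j/6)
B(u, I) = 21 + u (B(u, I) = -9 + (30 + u) = 21 + u)
B(V(a, 1), -15) - 1*1462 = (21 + (-½ - ⅙*1)) - 1*1462 = (21 + (-½ - ⅙)) - 1462 = (21 - ⅔) - 1462 = 61/3 - 1462 = -4325/3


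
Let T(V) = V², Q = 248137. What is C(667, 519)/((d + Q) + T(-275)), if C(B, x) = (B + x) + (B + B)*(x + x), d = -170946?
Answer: 692939/76408 ≈ 9.0689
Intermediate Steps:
C(B, x) = B + x + 4*B*x (C(B, x) = (B + x) + (2*B)*(2*x) = (B + x) + 4*B*x = B + x + 4*B*x)
C(667, 519)/((d + Q) + T(-275)) = (667 + 519 + 4*667*519)/((-170946 + 248137) + (-275)²) = (667 + 519 + 1384692)/(77191 + 75625) = 1385878/152816 = 1385878*(1/152816) = 692939/76408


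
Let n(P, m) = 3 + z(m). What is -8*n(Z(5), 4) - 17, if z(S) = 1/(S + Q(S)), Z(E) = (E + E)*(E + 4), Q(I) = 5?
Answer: -377/9 ≈ -41.889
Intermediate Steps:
Z(E) = 2*E*(4 + E) (Z(E) = (2*E)*(4 + E) = 2*E*(4 + E))
z(S) = 1/(5 + S) (z(S) = 1/(S + 5) = 1/(5 + S))
n(P, m) = 3 + 1/(5 + m)
-8*n(Z(5), 4) - 17 = -8*(16 + 3*4)/(5 + 4) - 17 = -8*(16 + 12)/9 - 17 = -8*28/9 - 17 = -224/9 - 17 = -377/9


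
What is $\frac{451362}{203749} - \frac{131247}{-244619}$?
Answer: $\frac{137153166081}{49840876631} \approx 2.7518$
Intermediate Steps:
$\frac{451362}{203749} - \frac{131247}{-244619} = 451362 \cdot \frac{1}{203749} - - \frac{131247}{244619} = \frac{451362}{203749} + \frac{131247}{244619} = \frac{137153166081}{49840876631}$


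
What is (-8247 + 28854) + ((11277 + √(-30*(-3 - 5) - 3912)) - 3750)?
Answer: 28134 + 6*I*√102 ≈ 28134.0 + 60.597*I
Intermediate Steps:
(-8247 + 28854) + ((11277 + √(-30*(-3 - 5) - 3912)) - 3750) = 20607 + ((11277 + √(-30*(-8) - 3912)) - 3750) = 20607 + ((11277 + √(240 - 3912)) - 3750) = 20607 + ((11277 + √(-3672)) - 3750) = 20607 + ((11277 + 6*I*√102) - 3750) = 20607 + (7527 + 6*I*√102) = 28134 + 6*I*√102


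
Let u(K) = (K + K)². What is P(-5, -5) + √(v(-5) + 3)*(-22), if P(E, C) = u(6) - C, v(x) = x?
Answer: 149 - 22*I*√2 ≈ 149.0 - 31.113*I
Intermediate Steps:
u(K) = 4*K² (u(K) = (2*K)² = 4*K²)
P(E, C) = 144 - C (P(E, C) = 4*6² - C = 4*36 - C = 144 - C)
P(-5, -5) + √(v(-5) + 3)*(-22) = (144 - 1*(-5)) + √(-5 + 3)*(-22) = (144 + 5) + √(-2)*(-22) = 149 + (I*√2)*(-22) = 149 - 22*I*√2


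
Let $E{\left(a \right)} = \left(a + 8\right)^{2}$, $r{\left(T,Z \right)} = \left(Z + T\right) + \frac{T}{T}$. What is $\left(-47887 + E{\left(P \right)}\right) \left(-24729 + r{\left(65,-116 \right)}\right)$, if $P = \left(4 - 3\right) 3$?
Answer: $1183593714$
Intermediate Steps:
$P = 3$ ($P = 1 \cdot 3 = 3$)
$r{\left(T,Z \right)} = 1 + T + Z$ ($r{\left(T,Z \right)} = \left(T + Z\right) + 1 = 1 + T + Z$)
$E{\left(a \right)} = \left(8 + a\right)^{2}$
$\left(-47887 + E{\left(P \right)}\right) \left(-24729 + r{\left(65,-116 \right)}\right) = \left(-47887 + \left(8 + 3\right)^{2}\right) \left(-24729 + \left(1 + 65 - 116\right)\right) = \left(-47887 + 11^{2}\right) \left(-24729 - 50\right) = \left(-47887 + 121\right) \left(-24779\right) = \left(-47766\right) \left(-24779\right) = 1183593714$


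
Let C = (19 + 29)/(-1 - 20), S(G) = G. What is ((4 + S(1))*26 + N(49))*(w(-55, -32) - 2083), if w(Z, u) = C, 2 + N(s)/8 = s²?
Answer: -282043234/7 ≈ -4.0292e+7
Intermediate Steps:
N(s) = -16 + 8*s²
C = -16/7 (C = 48/(-21) = 48*(-1/21) = -16/7 ≈ -2.2857)
w(Z, u) = -16/7
((4 + S(1))*26 + N(49))*(w(-55, -32) - 2083) = ((4 + 1)*26 + (-16 + 8*49²))*(-16/7 - 2083) = (5*26 + (-16 + 8*2401))*(-14597/7) = (130 + (-16 + 19208))*(-14597/7) = (130 + 19192)*(-14597/7) = 19322*(-14597/7) = -282043234/7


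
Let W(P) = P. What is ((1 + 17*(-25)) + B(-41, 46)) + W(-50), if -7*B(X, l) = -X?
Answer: -3359/7 ≈ -479.86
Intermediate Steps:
B(X, l) = X/7 (B(X, l) = -(-1)*X/7 = X/7)
((1 + 17*(-25)) + B(-41, 46)) + W(-50) = ((1 + 17*(-25)) + (1/7)*(-41)) - 50 = ((1 - 425) - 41/7) - 50 = (-424 - 41/7) - 50 = -3009/7 - 50 = -3359/7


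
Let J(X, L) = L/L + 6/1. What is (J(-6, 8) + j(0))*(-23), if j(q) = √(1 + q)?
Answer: -184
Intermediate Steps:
J(X, L) = 7 (J(X, L) = 1 + 6*1 = 1 + 6 = 7)
(J(-6, 8) + j(0))*(-23) = (7 + √(1 + 0))*(-23) = (7 + √1)*(-23) = (7 + 1)*(-23) = 8*(-23) = -184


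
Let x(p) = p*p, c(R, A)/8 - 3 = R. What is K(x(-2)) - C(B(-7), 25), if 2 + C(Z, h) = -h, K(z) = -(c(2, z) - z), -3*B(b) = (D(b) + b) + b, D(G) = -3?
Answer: -9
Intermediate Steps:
c(R, A) = 24 + 8*R
x(p) = p²
B(b) = 1 - 2*b/3 (B(b) = -((-3 + b) + b)/3 = -(-3 + 2*b)/3 = 1 - 2*b/3)
K(z) = -40 + z (K(z) = -((24 + 8*2) - z) = -((24 + 16) - z) = -(40 - z) = -40 + z)
C(Z, h) = -2 - h
K(x(-2)) - C(B(-7), 25) = (-40 + (-2)²) - (-2 - 1*25) = (-40 + 4) - (-2 - 25) = -36 - 1*(-27) = -36 + 27 = -9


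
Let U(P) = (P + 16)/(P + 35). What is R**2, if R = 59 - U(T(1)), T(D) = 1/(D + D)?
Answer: 17272336/5041 ≈ 3426.4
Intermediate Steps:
T(D) = 1/(2*D)
U(P) = (16 + P)/(35 + P)
R = 4156/71 (R = 59 - (16 + (1/2)/1)/(35 + (1/2)/1) = 59 - (16 + (1/2)*1)/(35 + (1/2)*1) = 59 - (16 + 1/2)/(35 + 1/2) = 59 - 33/(71/2*2) = 59 - 2*33/(71*2) = 59 - 1*33/71 = 59 - 33/71 = 4156/71 ≈ 58.535)
R**2 = (4156/71)**2 = 17272336/5041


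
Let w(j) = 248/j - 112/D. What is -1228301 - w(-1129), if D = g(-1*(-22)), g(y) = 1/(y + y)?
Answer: -1381187869/1129 ≈ -1.2234e+6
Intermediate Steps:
g(y) = 1/(2*y)
D = 1/44 (D = 1/(2*((-1*(-22)))) = (½)/22 = (½)*(1/22) = 1/44 ≈ 0.022727)
w(j) = -4928 + 248/j (w(j) = 248/j - 112/1/44 = 248/j - 112*44 = 248/j - 4928 = -4928 + 248/j)
-1228301 - w(-1129) = -1228301 - (-4928 + 248/(-1129)) = -1228301 - (-4928 + 248*(-1/1129)) = -1228301 - (-4928 - 248/1129) = -1228301 - 1*(-5563960/1129) = -1228301 + 5563960/1129 = -1381187869/1129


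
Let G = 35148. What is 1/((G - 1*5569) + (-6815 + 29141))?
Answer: 1/51905 ≈ 1.9266e-5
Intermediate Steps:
1/((G - 1*5569) + (-6815 + 29141)) = 1/((35148 - 1*5569) + (-6815 + 29141)) = 1/((35148 - 5569) + 22326) = 1/(29579 + 22326) = 1/51905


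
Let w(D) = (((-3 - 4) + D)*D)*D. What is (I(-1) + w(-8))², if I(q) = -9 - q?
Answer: 937024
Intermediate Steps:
w(D) = D²*(-7 + D) (w(D) = ((-7 + D)*D)*D = (D*(-7 + D))*D = D²*(-7 + D))
(I(-1) + w(-8))² = ((-9 - 1*(-1)) + (-8)²*(-7 - 8))² = ((-9 + 1) + 64*(-15))² = (-8 - 960)² = (-968)² = 937024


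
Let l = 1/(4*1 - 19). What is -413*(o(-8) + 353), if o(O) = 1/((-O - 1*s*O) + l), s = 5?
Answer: -104828486/719 ≈ -1.4580e+5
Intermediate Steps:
l = -1/15 (l = 1/(4 - 19) = 1/(-15) = -1/15 ≈ -0.066667)
o(O) = 1/(-1/15 - 6*O) (o(O) = 1/((-O - 1*5*O) - 1/15) = 1/((-O - 5*O) - 1/15) = 1/(-6*O - 1/15) = 1/(-1/15 - 6*O))
-413*(o(-8) + 353) = -413*(-15/(1 + 90*(-8)) + 353) = -413*(-15/(1 - 720) + 353) = -413*(-15/(-719) + 353) = -413*(-15*(-1/719) + 353) = -413*(15/719 + 353) = -413*253822/719 = -104828486/719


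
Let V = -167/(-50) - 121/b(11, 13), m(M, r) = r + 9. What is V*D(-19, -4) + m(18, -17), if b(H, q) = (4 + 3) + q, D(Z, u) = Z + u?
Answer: 5433/100 ≈ 54.330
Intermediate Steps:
m(M, r) = 9 + r
b(H, q) = 7 + q
V = -271/100 (V = -167/(-50) - 121/(7 + 13) = -167*(-1/50) - 121/20 = 167/50 - 121*1/20 = 167/50 - 121/20 = -271/100 ≈ -2.7100)
V*D(-19, -4) + m(18, -17) = -271*(-19 - 4)/100 + (9 - 17) = -271/100*(-23) - 8 = 6233/100 - 8 = 5433/100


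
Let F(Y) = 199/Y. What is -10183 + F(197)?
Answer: -2005852/197 ≈ -10182.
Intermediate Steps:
-10183 + F(197) = -10183 + 199/197 = -2005852/197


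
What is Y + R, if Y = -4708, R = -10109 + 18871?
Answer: 4054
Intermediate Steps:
R = 8762
Y + R = -4708 + 8762 = 4054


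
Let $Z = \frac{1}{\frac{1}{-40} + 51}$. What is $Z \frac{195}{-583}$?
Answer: $- \frac{7800}{1188737} \approx -0.0065616$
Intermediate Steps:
$Z = \frac{40}{2039}$ ($Z = \frac{1}{- \frac{1}{40} + 51} = \frac{1}{\frac{2039}{40}} = \frac{40}{2039} \approx 0.019617$)
$Z \frac{195}{-583} = \frac{40 \frac{195}{-583}}{2039} = \frac{40 \cdot 195 \left(- \frac{1}{583}\right)}{2039} = \frac{40}{2039} \left(- \frac{195}{583}\right) = - \frac{7800}{1188737}$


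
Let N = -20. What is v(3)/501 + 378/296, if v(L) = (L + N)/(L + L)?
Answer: 282809/222444 ≈ 1.2714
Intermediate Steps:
v(L) = (-20 + L)/(2*L) (v(L) = (L - 20)/(L + L) = (-20 + L)/((2*L)) = (-20 + L)*(1/(2*L)) = (-20 + L)/(2*L))
v(3)/501 + 378/296 = ((½)*(-20 + 3)/3)/501 + 378/296 = ((½)*(⅓)*(-17))*(1/501) + 378*(1/296) = -17/6*1/501 + 189/148 = -17/3006 + 189/148 = 282809/222444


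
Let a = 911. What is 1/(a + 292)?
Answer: 1/1203 ≈ 0.00083125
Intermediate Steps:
1/(a + 292) = 1/(911 + 292) = 1/1203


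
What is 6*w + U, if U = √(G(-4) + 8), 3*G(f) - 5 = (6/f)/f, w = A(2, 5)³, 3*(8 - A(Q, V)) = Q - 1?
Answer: 24334/9 + √1410/12 ≈ 2706.9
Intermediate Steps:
A(Q, V) = 25/3 - Q/3 (A(Q, V) = 8 - (Q - 1)/3 = 8 - (-1 + Q)/3 = 8 + (⅓ - Q/3) = 25/3 - Q/3)
w = 12167/27 (w = (25/3 - ⅓*2)³ = (25/3 - ⅔)³ = (23/3)³ = 12167/27 ≈ 450.63)
G(f) = 5/3 + 2/f² (G(f) = 5/3 + ((6/f)/f)/3 = 5/3 + (6/f²)/3 = 5/3 + 2/f²)
U = √1410/12 (U = √((5/3 + 2/(-4)²) + 8) = √((5/3 + 2*(1/16)) + 8) = √((5/3 + ⅛) + 8) = √(43/24 + 8) = √(235/24) = √1410/12 ≈ 3.1292)
6*w + U = 6*(12167/27) + √1410/12 = 24334/9 + √1410/12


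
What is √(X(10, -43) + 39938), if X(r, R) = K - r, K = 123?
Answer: 11*√331 ≈ 200.13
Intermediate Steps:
X(r, R) = 123 - r
√(X(10, -43) + 39938) = √((123 - 1*10) + 39938) = √((123 - 10) + 39938) = √(113 + 39938) = √40051 = 11*√331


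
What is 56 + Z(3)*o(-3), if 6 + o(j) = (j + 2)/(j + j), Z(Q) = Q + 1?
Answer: 98/3 ≈ 32.667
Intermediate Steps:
Z(Q) = 1 + Q
o(j) = -6 + (2 + j)/(2*j) (o(j) = -6 + (j + 2)/(j + j) = -6 + (2 + j)/((2*j)) = -6 + (2 + j)*(1/(2*j)) = -6 + (2 + j)/(2*j))
56 + Z(3)*o(-3) = 56 + (1 + 3)*(-11/2 + 1/(-3)) = 56 + 4*(-11/2 - 1/3) = 56 + 4*(-35/6) = 56 - 70/3 = 98/3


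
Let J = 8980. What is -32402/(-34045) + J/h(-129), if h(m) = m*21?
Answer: -217947082/92227905 ≈ -2.3631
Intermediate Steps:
h(m) = 21*m
-32402/(-34045) + J/h(-129) = -32402/(-34045) + 8980/((21*(-129))) = -32402*(-1/34045) + 8980/(-2709) = 32402/34045 + 8980*(-1/2709) = 32402/34045 - 8980/2709 = -217947082/92227905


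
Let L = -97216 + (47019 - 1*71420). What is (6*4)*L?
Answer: -2918808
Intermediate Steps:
L = -121617 (L = -97216 + (47019 - 71420) = -97216 - 24401 = -121617)
(6*4)*L = (6*4)*(-121617) = 24*(-121617) = -2918808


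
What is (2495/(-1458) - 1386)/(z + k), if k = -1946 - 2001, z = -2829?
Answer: 2023283/9879408 ≈ 0.20480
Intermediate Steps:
k = -3947
(2495/(-1458) - 1386)/(z + k) = (2495/(-1458) - 1386)/(-2829 - 3947) = (2495*(-1/1458) - 1386)/(-6776) = (-2495/1458 - 1386)*(-1/6776) = -2023283/1458*(-1/6776) = 2023283/9879408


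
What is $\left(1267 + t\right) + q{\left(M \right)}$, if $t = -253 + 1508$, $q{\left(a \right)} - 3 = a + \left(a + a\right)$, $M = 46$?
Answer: $2663$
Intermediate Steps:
$q{\left(a \right)} = 3 + 3 a$ ($q{\left(a \right)} = 3 + \left(a + \left(a + a\right)\right) = 3 + \left(a + 2 a\right) = 3 + 3 a$)
$t = 1255$
$\left(1267 + t\right) + q{\left(M \right)} = \left(1267 + 1255\right) + \left(3 + 3 \cdot 46\right) = 2522 + \left(3 + 138\right) = 2522 + 141 = 2663$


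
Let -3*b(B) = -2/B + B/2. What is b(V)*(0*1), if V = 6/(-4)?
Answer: 0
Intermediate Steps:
V = -3/2 (V = 6*(-1/4) = -3/2 ≈ -1.5000)
b(B) = -B/6 + 2/(3*B) (b(B) = -(-2/B + B/2)/3 = -(B/2 - 2/B)/3 = -B/6 + 2/(3*B))
b(V)*(0*1) = ((4 - (-3/2)**2)/(6*(-3/2)))*(0*1) = ((1/6)*(-2/3)*(4 - 1*9/4))*0 = ((1/6)*(-2/3)*(4 - 9/4))*0 = ((1/6)*(-2/3)*(7/4))*0 = -7/36*0 = 0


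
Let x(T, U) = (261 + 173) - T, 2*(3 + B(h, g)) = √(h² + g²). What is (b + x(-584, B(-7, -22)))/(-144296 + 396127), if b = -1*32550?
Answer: -31532/251831 ≈ -0.12521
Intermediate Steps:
B(h, g) = -3 + √(g² + h²)/2 (B(h, g) = -3 + √(h² + g²)/2 = -3 + √(g² + h²)/2)
b = -32550
x(T, U) = 434 - T
(b + x(-584, B(-7, -22)))/(-144296 + 396127) = (-32550 + (434 - 1*(-584)))/(-144296 + 396127) = (-32550 + (434 + 584))/251831 = (-32550 + 1018)*(1/251831) = -31532*1/251831 = -31532/251831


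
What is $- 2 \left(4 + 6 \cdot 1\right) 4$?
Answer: $-80$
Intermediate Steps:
$- 2 \left(4 + 6 \cdot 1\right) 4 = - 2 \left(4 + 6\right) 4 = \left(-2\right) 10 \cdot 4 = \left(-20\right) 4 = -80$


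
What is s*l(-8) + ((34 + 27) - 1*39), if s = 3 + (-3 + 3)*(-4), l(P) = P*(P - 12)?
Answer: 502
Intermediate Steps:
l(P) = P*(-12 + P)
s = 3 (s = 3 + 0*(-4) = 3 + 0 = 3)
s*l(-8) + ((34 + 27) - 1*39) = 3*(-8*(-12 - 8)) + ((34 + 27) - 1*39) = 3*(-8*(-20)) + (61 - 39) = 3*160 + 22 = 480 + 22 = 502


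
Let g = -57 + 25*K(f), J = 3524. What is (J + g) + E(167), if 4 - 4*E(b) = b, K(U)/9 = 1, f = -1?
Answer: 14605/4 ≈ 3651.3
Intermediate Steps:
K(U) = 9 (K(U) = 9*1 = 9)
E(b) = 1 - b/4
g = 168 (g = -57 + 25*9 = -57 + 225 = 168)
(J + g) + E(167) = (3524 + 168) + (1 - ¼*167) = 3692 + (1 - 167/4) = 3692 - 163/4 = 14605/4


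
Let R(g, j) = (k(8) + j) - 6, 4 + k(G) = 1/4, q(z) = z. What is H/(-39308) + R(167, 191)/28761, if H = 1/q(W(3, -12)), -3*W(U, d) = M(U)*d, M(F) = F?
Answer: 28488713/4522149552 ≈ 0.0062998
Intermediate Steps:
W(U, d) = -U*d/3
k(G) = -15/4 (k(G) = -4 + 1/4 = -4 + ¼ = -15/4)
R(g, j) = -39/4 + j (R(g, j) = (-15/4 + j) - 6 = -39/4 + j)
H = 1/12 (H = 1/(-⅓*3*(-12)) = 1/12 ≈ 0.083333)
H/(-39308) + R(167, 191)/28761 = (1/12)/(-39308) + (-39/4 + 191)/28761 = (1/12)*(-1/39308) + (725/4)*(1/28761) = -1/471696 + 725/115044 = 28488713/4522149552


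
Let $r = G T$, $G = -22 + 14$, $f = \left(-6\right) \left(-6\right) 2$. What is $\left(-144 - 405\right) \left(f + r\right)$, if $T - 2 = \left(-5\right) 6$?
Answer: $-162504$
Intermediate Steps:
$f = 72$ ($f = 36 \cdot 2 = 72$)
$G = -8$
$T = -28$ ($T = 2 - 30 = -28$)
$r = 224$ ($r = \left(-8\right) \left(-28\right) = 224$)
$\left(-144 - 405\right) \left(f + r\right) = \left(-144 - 405\right) \left(72 + 224\right) = \left(-549\right) 296 = -162504$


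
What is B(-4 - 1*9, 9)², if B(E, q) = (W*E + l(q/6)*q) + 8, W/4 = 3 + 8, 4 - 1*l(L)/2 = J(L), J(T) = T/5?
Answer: 6185169/25 ≈ 2.4741e+5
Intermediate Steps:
J(T) = T/5 (J(T) = T*(⅕) = T/5)
l(L) = 8 - 2*L/5
W = 44 (W = 4*(3 + 8) = 4*11 = 44)
B(E, q) = 8 + 44*E + q*(8 - q/15) (B(E, q) = (44*E + (8 - 2*q/(5*6))*q) + 8 = (44*E + (8 - q/15)*q) + 8 = (44*E + q*(8 - q/15)) + 8 = 8 + 44*E + q*(8 - q/15))
B(-4 - 1*9, 9)² = (8 + 44*(-4 - 1*9) - 1/15*9*(-120 + 9))² = (8 + 44*(-4 - 9) - 1/15*9*(-111))² = (8 + 44*(-13) + 333/5)² = (8 - 572 + 333/5)² = (-2487/5)² = 6185169/25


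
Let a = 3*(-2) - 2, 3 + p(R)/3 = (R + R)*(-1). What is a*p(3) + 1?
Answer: 217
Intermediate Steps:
p(R) = -9 - 6*R (p(R) = -9 + 3*((R + R)*(-1)) = -9 + 3*((2*R)*(-1)) = -9 + 3*(-2*R) = -9 - 6*R)
a = -8 (a = -6 - 2 = -8)
a*p(3) + 1 = -8*(-9 - 6*3) + 1 = -8*(-9 - 18) + 1 = -8*(-27) + 1 = 216 + 1 = 217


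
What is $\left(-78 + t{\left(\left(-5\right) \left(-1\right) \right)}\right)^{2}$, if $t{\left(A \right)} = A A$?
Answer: $2809$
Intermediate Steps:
$t{\left(A \right)} = A^{2}$
$\left(-78 + t{\left(\left(-5\right) \left(-1\right) \right)}\right)^{2} = \left(-78 + \left(\left(-5\right) \left(-1\right)\right)^{2}\right)^{2} = \left(-78 + 5^{2}\right)^{2} = \left(-78 + 25\right)^{2} = \left(-53\right)^{2} = 2809$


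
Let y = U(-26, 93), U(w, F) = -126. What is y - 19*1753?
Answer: -33433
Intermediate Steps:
y = -126
y - 19*1753 = -126 - 19*1753 = -126 - 1*33307 = -126 - 33307 = -33433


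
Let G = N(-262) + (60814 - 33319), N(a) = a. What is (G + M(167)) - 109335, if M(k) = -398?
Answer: -82500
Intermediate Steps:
G = 27233 (G = -262 + (60814 - 33319) = -262 + 27495 = 27233)
(G + M(167)) - 109335 = (27233 - 398) - 109335 = 26835 - 109335 = -82500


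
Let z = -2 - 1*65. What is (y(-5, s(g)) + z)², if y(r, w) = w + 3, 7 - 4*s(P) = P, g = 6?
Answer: 65025/16 ≈ 4064.1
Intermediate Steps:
s(P) = 7/4 - P/4
y(r, w) = 3 + w
z = -67 (z = -2 - 65 = -67)
(y(-5, s(g)) + z)² = ((3 + (7/4 - ¼*6)) - 67)² = ((3 + (7/4 - 3/2)) - 67)² = ((3 + ¼) - 67)² = (13/4 - 67)² = (-255/4)² = 65025/16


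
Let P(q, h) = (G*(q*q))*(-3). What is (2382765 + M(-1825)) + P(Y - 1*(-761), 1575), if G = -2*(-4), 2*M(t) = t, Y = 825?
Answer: -115975303/2 ≈ -5.7988e+7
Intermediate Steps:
M(t) = t/2
G = 8
P(q, h) = -24*q² (P(q, h) = (8*(q*q))*(-3) = (8*q²)*(-3) = -24*q²)
(2382765 + M(-1825)) + P(Y - 1*(-761), 1575) = (2382765 + (½)*(-1825)) - 24*(825 - 1*(-761))² = (2382765 - 1825/2) - 24*(825 + 761)² = 4763705/2 - 24*1586² = 4763705/2 - 24*2515396 = 4763705/2 - 60369504 = -115975303/2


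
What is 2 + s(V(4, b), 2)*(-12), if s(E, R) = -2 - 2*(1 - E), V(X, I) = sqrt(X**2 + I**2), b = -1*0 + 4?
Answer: 50 - 96*sqrt(2) ≈ -85.765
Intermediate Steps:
b = 4 (b = 0 + 4 = 4)
V(X, I) = sqrt(I**2 + X**2)
s(E, R) = -4 + 2*E (s(E, R) = -2 + (-2 + 2*E) = -4 + 2*E)
2 + s(V(4, b), 2)*(-12) = 2 + (-4 + 2*sqrt(4**2 + 4**2))*(-12) = 2 + (-4 + 2*sqrt(16 + 16))*(-12) = 2 + (-4 + 2*sqrt(32))*(-12) = 2 + (-4 + 2*(4*sqrt(2)))*(-12) = 2 + (-4 + 8*sqrt(2))*(-12) = 2 + (48 - 96*sqrt(2)) = 50 - 96*sqrt(2)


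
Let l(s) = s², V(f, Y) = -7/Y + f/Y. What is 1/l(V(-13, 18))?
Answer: 81/100 ≈ 0.81000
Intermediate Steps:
1/l(V(-13, 18)) = 1/(((-7 - 13)/18)²) = 1/(((1/18)*(-20))²) = 1/((-10/9)²) = 1/(100/81) = 81/100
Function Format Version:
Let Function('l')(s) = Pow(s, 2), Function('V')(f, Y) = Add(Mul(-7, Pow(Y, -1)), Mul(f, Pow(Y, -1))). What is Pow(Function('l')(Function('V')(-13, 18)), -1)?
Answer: Rational(81, 100) ≈ 0.81000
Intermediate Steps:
Pow(Function('l')(Function('V')(-13, 18)), -1) = Pow(Pow(Mul(Pow(18, -1), Add(-7, -13)), 2), -1) = Pow(Pow(Mul(Rational(1, 18), -20), 2), -1) = Pow(Pow(Rational(-10, 9), 2), -1) = Pow(Rational(100, 81), -1) = Rational(81, 100)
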